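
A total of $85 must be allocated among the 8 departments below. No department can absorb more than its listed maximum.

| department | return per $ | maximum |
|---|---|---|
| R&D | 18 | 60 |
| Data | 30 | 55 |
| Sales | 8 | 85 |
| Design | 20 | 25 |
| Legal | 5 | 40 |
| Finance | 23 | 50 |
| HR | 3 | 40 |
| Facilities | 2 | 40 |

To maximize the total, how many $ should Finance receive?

30

Rank by return per $: Data 30 > Finance 23 > Design 20 > R&D 18 > Sales 8 > Legal 5 > HR 3 > Facilities 2.
Data takes 55 to reach its cap of 55 → 30 left.
Finance has room for 50 but only 30 remain, so it gets 30.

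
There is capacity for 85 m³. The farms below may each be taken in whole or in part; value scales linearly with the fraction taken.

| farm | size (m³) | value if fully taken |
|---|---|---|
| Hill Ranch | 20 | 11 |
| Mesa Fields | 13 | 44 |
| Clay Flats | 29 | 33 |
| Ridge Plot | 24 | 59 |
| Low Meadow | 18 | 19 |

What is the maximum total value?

Sort by value density: Mesa Fields 44/13≈3.38, Ridge Plot 59/24≈2.46, Clay Flats 33/29≈1.14, Low Meadow 19/18≈1.06, Hill Ranch 11/20≈0.55.
All 13 m³ of Mesa Fields fit (value 44) → 72 remain.
Ridge Plot: take in full, 24 m³ for value 59 → 48 left.
Take all of Clay Flats (29 m³, value 33) → 19 m³ left.
All 18 m³ of Low Meadow fit (value 19) → 1 remain.
Only 1 m³ remain; take 1/20 of Hill Ranch for value 11×1/20 = 0.55.
Total value = 155.55.

155.55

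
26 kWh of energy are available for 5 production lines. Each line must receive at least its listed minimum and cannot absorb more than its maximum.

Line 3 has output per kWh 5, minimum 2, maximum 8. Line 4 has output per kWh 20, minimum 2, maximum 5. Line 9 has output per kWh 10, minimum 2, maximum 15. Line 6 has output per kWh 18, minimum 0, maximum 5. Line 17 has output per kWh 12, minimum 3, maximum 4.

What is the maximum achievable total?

348

Meeting every minimum uses 2+2+2+0+3 = 9 kWh, leaving 17.
Highest output per kWh first: Line 4 20 > Line 6 18 > Line 17 12 > Line 9 10 > Line 3 5.
Line 4 takes 3 more to reach its cap of 5 → 14 left.
Line 6 takes 5 more to reach its cap of 5 → 9 left.
Give Line 17 1 more to hit its cap of 4 → 8 left.
Line 9 has room for 13 more but only 8 remain, so it gets 10.
Total = 5×2 + 20×5 + 10×10 + 18×5 + 12×4 = 348.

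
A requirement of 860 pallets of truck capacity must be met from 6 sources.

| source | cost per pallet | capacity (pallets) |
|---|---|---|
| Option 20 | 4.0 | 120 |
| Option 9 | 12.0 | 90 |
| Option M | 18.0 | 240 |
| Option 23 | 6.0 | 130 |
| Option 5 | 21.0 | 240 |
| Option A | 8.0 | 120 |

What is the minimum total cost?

Cheapest first:
Option 20 (4.0): use full 120 — 740 pallets to go.
Take 130 from Option 23 at 6.0 — need 610 more.
Take 120 from Option A at 8.0 — need 490 more.
Take 90 from Option 9 at 12.0 — need 400 more.
Take 240 from Option M at 18.0 — need 160 more.
Option 5 (21.0): take the remaining 160 — done.
Cost = 120×4.0 + 130×6.0 + 120×8.0 + 90×12.0 + 240×18.0 + 160×21.0 = 10980.

10980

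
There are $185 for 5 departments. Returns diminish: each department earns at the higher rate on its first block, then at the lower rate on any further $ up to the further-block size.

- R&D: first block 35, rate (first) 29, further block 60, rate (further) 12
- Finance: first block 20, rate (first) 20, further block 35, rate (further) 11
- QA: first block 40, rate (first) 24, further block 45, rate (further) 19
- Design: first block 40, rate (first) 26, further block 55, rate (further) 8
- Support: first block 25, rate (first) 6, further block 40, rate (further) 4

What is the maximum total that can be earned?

Treat each block as its own option and order by rate: R&D/T1 29 > Design/T1 26 > QA/T1 24 > Finance/T1 20 > QA/T2 19 > R&D/T2 12 > Finance/T2 11 > Design/T2 8 > Support/T1 6 > Support/T2 4.
Fill R&D T1 block (35 at 29) ; 150 left.
Design T1 at 26: fill all 40 ; 110 left.
Fill QA T1 block (40 at 24) ; 70 left.
Finance/T1 (20): +20 ; 50 left.
QA/T2 (19): +45 ; 5 left.
R&D/T2: +5 of 60 at 12; pool empty.
Total = 29×35 + 26×40 + 24×40 + 20×20 + 19×45 + 12×5 = 4330.

4330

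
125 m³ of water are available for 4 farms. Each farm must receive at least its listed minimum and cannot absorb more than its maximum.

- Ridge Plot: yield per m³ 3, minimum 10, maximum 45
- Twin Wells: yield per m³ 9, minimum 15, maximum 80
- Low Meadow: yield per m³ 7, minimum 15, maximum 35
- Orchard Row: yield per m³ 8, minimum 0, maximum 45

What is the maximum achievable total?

Meeting every minimum uses 10+15+15+0 = 40 m³, leaving 85.
Order the farms by yield per m³: Twin Wells 9 > Orchard Row 8 > Low Meadow 7 > Ridge Plot 3.
Twin Wells: +65 to 80 (cap) ; 20 left.
Only 20 left; Orchard Row takes them to reach 20.
Total = 3×10 + 9×80 + 7×15 + 8×20 = 1015.

1015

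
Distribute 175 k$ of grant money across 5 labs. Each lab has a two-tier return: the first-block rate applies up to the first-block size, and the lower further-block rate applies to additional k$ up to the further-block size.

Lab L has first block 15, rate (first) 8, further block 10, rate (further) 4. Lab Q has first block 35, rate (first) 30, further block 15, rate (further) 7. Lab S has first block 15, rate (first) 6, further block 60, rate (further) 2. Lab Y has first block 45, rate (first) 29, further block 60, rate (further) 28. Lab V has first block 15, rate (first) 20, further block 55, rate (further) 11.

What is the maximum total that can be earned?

Treat each block as its own option and order by rate: Lab Q/first 30 > Lab Y/first 29 > Lab Y/second 28 > Lab V/first 20 > Lab V/second 11 > Lab L/first 8 > Lab Q/second 7 > Lab S/first 6 > Lab L/second 4 > Lab S/second 2.
Lab Q/first (30): +35 → 140 left.
Lab Y/first (29): +45 → 95 left.
Fill Lab Y second block (60 at 28) → 35 left.
Lab V first at 20: fill all 15 → 20 left.
Lab V second at 11: only 20 left, fill 20.
Total = 30×35 + 29×45 + 28×60 + 20×15 + 11×20 = 4555.

4555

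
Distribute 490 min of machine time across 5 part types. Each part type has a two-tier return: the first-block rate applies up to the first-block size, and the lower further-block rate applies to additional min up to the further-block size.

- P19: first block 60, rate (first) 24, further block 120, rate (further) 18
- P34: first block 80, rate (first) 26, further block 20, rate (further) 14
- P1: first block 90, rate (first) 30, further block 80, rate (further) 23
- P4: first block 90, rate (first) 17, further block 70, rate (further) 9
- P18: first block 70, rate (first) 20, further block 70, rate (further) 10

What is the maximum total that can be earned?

11440

Treat each block as its own option and order by rate: P1/first 30 > P34/first 26 > P19/first 24 > P1/second 23 > P18/first 20 > P19/second 18 > P4/first 17 > P34/second 14 > P18/second 10 > P4/second 9.
Fill P1 first block (90 at 30) — 400 left.
P34 first at 26: fill all 80 — 320 left.
P19 first at 24: fill all 60 — 260 left.
P1/second (23): +80 — 180 left.
Fill P18 first block (70 at 20) — 110 left.
P19 second at 18: only 110 left, fill 110.
Total = 30×90 + 26×80 + 24×60 + 23×80 + 20×70 + 18×110 = 11440.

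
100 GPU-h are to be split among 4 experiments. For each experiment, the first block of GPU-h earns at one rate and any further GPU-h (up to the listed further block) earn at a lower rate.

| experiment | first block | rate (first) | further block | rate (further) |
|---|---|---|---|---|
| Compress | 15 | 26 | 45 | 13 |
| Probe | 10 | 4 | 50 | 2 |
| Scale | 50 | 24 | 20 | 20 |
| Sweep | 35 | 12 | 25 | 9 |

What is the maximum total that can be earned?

2185

Rank every tier by rate: Compress/T1 26 > Scale/T1 24 > Scale/T2 20 > Compress/T2 13 > Sweep/T1 12 > Sweep/T2 9 > Probe/T1 4 > Probe/T2 2.
Compress/T1 (26): +15 — 85 left.
Scale T1 at 24: fill all 50 — 35 left.
Fill Scale T2 block (20 at 20) — 15 left.
Compress T2 at 13: only 15 left, fill 15.
Total = 26×15 + 24×50 + 20×20 + 13×15 = 2185.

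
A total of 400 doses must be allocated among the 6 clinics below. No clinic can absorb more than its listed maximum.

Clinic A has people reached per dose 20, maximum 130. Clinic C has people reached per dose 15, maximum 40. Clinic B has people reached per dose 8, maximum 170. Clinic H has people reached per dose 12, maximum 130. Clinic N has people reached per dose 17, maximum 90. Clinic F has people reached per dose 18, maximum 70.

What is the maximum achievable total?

6830

Rank by people reached per dose: Clinic A 20 > Clinic F 18 > Clinic N 17 > Clinic C 15 > Clinic H 12 > Clinic B 8.
Clinic A: +130 to 130 (cap) → 270 left.
Clinic F: +70 to 70 (cap) → 200 left.
Clinic N: +90 to 90 (cap) → 110 left.
Clinic C: +40 to 40 (cap) → 70 left.
Clinic H has room for 130 but only 70 remain, so it gets 70.
Total = 20×130 + 15×40 + 12×70 + 17×90 + 18×70 = 6830.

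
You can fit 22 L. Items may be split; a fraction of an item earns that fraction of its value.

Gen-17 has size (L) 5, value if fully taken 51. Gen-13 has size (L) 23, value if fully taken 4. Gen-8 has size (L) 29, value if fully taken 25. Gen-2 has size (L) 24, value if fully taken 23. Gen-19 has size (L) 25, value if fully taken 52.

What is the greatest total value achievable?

86.36

Best value per unit of size first: Gen-17 51/5≈10.2, Gen-19 52/25≈2.08, Gen-2 23/24≈0.958, Gen-8 25/29≈0.862, Gen-13 4/23≈0.174.
Gen-17: take in full, 5 L for value 51 → 17 left.
Only 17 L remain; take 17/25 of Gen-19 for value 52×17/25 = 35.36.
Total value = 86.36.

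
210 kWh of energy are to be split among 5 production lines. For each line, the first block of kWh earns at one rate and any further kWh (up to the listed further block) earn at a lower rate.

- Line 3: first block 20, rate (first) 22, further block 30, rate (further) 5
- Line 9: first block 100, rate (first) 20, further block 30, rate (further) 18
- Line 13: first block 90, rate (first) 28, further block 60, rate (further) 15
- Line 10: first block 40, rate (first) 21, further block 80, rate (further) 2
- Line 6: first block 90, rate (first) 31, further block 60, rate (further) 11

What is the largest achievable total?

Order all 10 blocks by rate: Line 6/first 31 > Line 13/first 28 > Line 3/first 22 > Line 10/first 21 > Line 9/first 20 > Line 9/second 18 > Line 13/second 15 > Line 6/second 11 > Line 3/second 5 > Line 10/second 2.
Line 6/first (31): +90 — 120 left.
Line 13/first (28): +90 — 30 left.
Line 3 first at 22: fill all 20 — 10 left.
Line 10 first at 21: only 10 left, fill 10.
Total = 31×90 + 28×90 + 22×20 + 21×10 = 5960.

5960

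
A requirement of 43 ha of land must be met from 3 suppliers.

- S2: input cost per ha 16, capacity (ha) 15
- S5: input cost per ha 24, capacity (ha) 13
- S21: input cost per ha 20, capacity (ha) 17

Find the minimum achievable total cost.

844

Use suppliers in increasing cost order.
Take 15 from S2 at 16 ; need 28 more.
S21 at 20: take all 17 ha ; 11 still needed.
Take 11 from S5 at 24 to finish.
Cost = 15×16 + 17×20 + 11×24 = 844.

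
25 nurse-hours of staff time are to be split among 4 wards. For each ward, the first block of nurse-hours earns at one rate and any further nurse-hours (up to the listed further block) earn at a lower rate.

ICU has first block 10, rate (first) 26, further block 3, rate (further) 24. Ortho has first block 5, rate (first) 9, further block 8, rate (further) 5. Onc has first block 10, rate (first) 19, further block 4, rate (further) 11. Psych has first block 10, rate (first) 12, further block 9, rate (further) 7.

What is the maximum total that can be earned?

Rank every tier by rate: ICU/tier1 26 > ICU/tier2 24 > Onc/tier1 19 > Psych/tier1 12 > Onc/tier2 11 > Ortho/tier1 9 > Psych/tier2 7 > Ortho/tier2 5.
ICU tier1 at 26: fill all 10 — 15 left.
ICU tier2 at 24: fill all 3 — 12 left.
Fill Onc tier1 block (10 at 19) — 2 left.
Psych/tier1: +2 of 10 at 12; pool empty.
Total = 26×10 + 24×3 + 19×10 + 12×2 = 546.

546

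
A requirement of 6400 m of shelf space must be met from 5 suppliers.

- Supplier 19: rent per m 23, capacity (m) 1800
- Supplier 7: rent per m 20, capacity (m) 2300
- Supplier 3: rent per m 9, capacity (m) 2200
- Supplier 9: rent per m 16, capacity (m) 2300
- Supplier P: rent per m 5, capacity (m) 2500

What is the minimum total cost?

Fill from the cheapest supplier first.
Supplier P (5): use full 2500 ; 3900 m to go.
Supplier 3 (9): use full 2200 ; 1700 m to go.
Supplier 9 (16): take the remaining 1700 ; done.
Supplier 7, Supplier 19: unused.
Cost = 2500×5 + 2200×9 + 1700×16 = 59500.

59500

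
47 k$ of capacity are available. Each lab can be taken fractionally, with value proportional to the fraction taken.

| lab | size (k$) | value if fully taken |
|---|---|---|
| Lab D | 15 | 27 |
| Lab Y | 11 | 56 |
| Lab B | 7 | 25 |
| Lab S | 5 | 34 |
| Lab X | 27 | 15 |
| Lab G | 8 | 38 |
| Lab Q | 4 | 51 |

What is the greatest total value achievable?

Rank by value-to-size ratio: Lab Q 51/4≈12.8, Lab S 34/5≈6.8, Lab Y 56/11≈5.09, Lab G 38/8≈4.75, Lab B 25/7≈3.57, Lab D 27/15≈1.8, Lab X 15/27≈0.556.
Lab Q: take in full, 4 k$ for value 51 ; 43 left.
Take all of Lab S (5 k$, value 34) ; 38 k$ left.
All 11 k$ of Lab Y fit (value 56) ; 27 remain.
Lab G: take in full, 8 k$ for value 38 ; 19 left.
Take all of Lab B (7 k$, value 25) ; 12 k$ left.
Only 12 k$ remain; take 12/15 of Lab D for value 27×12/15 = 21.6.
Total value = 225.6.

225.6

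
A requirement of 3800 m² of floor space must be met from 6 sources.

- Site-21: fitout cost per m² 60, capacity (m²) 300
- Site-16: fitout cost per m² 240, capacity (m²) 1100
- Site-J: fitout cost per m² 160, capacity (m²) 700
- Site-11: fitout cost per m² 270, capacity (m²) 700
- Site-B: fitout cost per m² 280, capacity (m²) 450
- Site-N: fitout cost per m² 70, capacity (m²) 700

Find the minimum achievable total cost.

716000

Fill from the cheapest source first.
Site-21 at 60: take all 300 m² → 3500 still needed.
Site-N (70): use full 700 → 2800 m² to go.
Site-J at 160: take all 700 m² → 2100 still needed.
Site-16 at 240: take all 1100 m² → 1000 still needed.
Site-11 (270): use full 700 → 300 m² to go.
Site-B at 280: take 300 of its 450 → requirement met.
Cost = 300×60 + 700×70 + 700×160 + 1100×240 + 700×270 + 300×280 = 716000.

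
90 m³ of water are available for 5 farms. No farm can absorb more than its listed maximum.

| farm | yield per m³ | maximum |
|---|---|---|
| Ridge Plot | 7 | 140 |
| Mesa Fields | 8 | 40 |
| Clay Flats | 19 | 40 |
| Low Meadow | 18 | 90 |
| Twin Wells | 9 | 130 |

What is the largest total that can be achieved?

Order the farms by yield per m³: Clay Flats 19 > Low Meadow 18 > Twin Wells 9 > Mesa Fields 8 > Ridge Plot 7.
Clay Flats: +40 to 40 (cap) → 50 left.
Only 50 left; Low Meadow takes them to reach 50.
Total = 19×40 + 18×50 = 1660.

1660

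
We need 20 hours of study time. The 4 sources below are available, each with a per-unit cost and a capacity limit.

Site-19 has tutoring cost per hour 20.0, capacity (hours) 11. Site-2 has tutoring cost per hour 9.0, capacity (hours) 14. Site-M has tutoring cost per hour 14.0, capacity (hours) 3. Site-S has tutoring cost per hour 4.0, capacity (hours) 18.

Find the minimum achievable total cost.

90

Fill from the cheapest source first.
Site-S at 4.0: take all 18 hours → 2 still needed.
Take 2 from Site-2 at 9.0 to finish.
Site-M, Site-19: unused.
Cost = 18×4.0 + 2×9.0 = 90.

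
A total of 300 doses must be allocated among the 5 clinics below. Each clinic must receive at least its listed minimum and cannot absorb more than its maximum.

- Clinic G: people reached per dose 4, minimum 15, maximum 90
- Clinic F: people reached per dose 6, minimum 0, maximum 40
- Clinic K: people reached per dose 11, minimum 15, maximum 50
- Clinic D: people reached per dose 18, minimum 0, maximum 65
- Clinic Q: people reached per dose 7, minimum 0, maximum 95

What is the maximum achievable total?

2825

Meeting every minimum uses 15+0+15+0+0 = 30 doses, leaving 270.
Order the clinics by people reached per dose: Clinic D 18 > Clinic K 11 > Clinic Q 7 > Clinic F 6 > Clinic G 4.
Clinic D: +65 to 65 (cap) ; 205 left.
Clinic K: +35 to 50 (cap) ; 170 left.
Give Clinic Q 95 more to hit its cap of 95 ; 75 left.
Clinic F: +40 to 40 (cap) ; 35 left.
Only 35 left; Clinic G takes them to reach 50.
Total = 4×50 + 6×40 + 11×50 + 18×65 + 7×95 = 2825.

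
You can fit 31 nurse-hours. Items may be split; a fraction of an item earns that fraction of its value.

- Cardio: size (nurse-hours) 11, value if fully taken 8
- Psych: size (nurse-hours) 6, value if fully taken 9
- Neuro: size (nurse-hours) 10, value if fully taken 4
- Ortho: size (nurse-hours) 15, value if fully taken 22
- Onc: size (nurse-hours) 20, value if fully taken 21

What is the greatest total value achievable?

41.5

Best value per unit of size first: Psych 9/6≈1.5, Ortho 22/15≈1.47, Onc 21/20≈1.05, Cardio 8/11≈0.727, Neuro 4/10≈0.4.
Take all of Psych (6 nurse-hours, value 9) ; 25 nurse-hours left.
All 15 nurse-hours of Ortho fit (value 22) ; 10 remain.
Only 10 nurse-hours remain; take 10/20 of Onc for value 21×10/20 = 10.5.
Total value = 41.5.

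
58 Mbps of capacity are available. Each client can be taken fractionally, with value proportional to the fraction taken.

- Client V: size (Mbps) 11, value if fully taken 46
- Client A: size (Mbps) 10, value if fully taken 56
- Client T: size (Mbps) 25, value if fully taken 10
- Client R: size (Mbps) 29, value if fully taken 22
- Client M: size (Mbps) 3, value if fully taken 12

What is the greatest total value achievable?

Sort by value density: Client A 56/10≈5.6, Client V 46/11≈4.18, Client M 12/3≈4, Client R 22/29≈0.759, Client T 10/25≈0.4.
Client A: take in full, 10 Mbps for value 56 — 48 left.
All 11 Mbps of Client V fit (value 46) — 37 remain.
Take all of Client M (3 Mbps, value 12) — 34 Mbps left.
All 29 Mbps of Client R fit (value 22) — 5 remain.
Fill the last 5 Mbps with part of Client T: 5/25 of it earns 2.
Total value = 138.

138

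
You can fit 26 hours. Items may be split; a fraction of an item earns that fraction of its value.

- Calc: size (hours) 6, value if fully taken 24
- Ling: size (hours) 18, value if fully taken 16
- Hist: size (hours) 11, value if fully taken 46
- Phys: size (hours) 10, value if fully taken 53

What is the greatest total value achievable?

Sort by value density: Phys 53/10≈5.3, Hist 46/11≈4.18, Calc 24/6≈4, Ling 16/18≈0.889.
Take all of Phys (10 hours, value 53) ; 16 hours left.
Hist: take in full, 11 hours for value 46 ; 5 left.
Only 5 hours remain; take 5/6 of Calc for value 24×5/6 = 20.
Total value = 119.

119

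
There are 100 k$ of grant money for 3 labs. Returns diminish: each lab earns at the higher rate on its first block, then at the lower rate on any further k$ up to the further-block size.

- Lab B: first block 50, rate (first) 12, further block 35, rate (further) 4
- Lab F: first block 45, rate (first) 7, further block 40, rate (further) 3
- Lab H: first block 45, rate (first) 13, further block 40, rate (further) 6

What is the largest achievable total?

1220

Rank every tier by rate: Lab H/T1 13 > Lab B/T1 12 > Lab F/T1 7 > Lab H/T2 6 > Lab B/T2 4 > Lab F/T2 3.
Fill Lab H T1 block (45 at 13) ; 55 left.
Lab B T1 at 12: fill all 50 ; 5 left.
5 remain; put them into Lab F T1 at 7.
Total = 13×45 + 12×50 + 7×5 = 1220.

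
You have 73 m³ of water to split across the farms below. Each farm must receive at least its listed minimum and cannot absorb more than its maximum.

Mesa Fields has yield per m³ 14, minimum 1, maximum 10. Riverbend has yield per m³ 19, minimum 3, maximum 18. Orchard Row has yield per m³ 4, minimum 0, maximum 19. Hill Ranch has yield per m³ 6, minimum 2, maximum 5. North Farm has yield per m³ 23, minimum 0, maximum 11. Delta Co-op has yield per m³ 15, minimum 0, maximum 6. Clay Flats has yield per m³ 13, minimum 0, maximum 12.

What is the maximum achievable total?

1055

Meeting every minimum uses 1+3+0+2+0+0+0 = 6 m³, leaving 67.
Rank by yield per m³: North Farm 23 > Riverbend 19 > Delta Co-op 15 > Mesa Fields 14 > Clay Flats 13 > Hill Ranch 6 > Orchard Row 4.
North Farm takes 11 more to reach its cap of 11 ; 56 left.
Riverbend takes 15 more to reach its cap of 18 ; 41 left.
Delta Co-op: +6 to 6 (cap) ; 35 left.
Mesa Fields takes 9 more to reach its cap of 10 ; 26 left.
Clay Flats takes 12 more to reach its cap of 12 ; 14 left.
Hill Ranch: +3 to 5 (cap) ; 11 left.
Orchard Row: +11 (room for 19) → 11. Pool exhausted.
Total = 14×10 + 19×18 + 4×11 + 6×5 + 23×11 + 15×6 + 13×12 = 1055.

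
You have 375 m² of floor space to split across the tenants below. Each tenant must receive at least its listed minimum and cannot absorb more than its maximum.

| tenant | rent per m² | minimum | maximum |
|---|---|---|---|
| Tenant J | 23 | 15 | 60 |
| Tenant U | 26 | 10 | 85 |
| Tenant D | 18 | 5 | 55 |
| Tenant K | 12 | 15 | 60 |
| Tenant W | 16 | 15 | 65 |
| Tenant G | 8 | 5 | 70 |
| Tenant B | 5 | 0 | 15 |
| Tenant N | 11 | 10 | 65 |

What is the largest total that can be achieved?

6875

Meeting every minimum uses 15+10+5+15+15+5+0+10 = 75 m², leaving 300.
Order the tenants by rent per m²: Tenant U 26 > Tenant J 23 > Tenant D 18 > Tenant W 16 > Tenant K 12 > Tenant N 11 > Tenant G 8 > Tenant B 5.
Give Tenant U 75 more to hit its cap of 85 ; 225 left.
Tenant J: +45 to 60 (cap) ; 180 left.
Tenant D takes 50 more to reach its cap of 55 ; 130 left.
Tenant W takes 50 more to reach its cap of 65 ; 80 left.
Tenant K: +45 to 60 (cap) ; 35 left.
Tenant N has room for 55 more but only 35 remain, so it gets 45.
Total = 23×60 + 26×85 + 18×55 + 12×60 + 16×65 + 8×5 + 11×45 = 6875.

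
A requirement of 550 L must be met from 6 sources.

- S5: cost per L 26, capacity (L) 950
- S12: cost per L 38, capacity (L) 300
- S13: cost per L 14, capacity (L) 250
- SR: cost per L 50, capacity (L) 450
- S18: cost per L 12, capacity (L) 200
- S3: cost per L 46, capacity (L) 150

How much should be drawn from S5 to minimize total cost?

Fill from the cheapest source first.
S18 (12): use full 200 → 350 L to go.
Take 250 from S13 at 14 → need 100 more.
S5 at 26: take 100 of its 950 → requirement met.
S12, S3, SR: unused.

100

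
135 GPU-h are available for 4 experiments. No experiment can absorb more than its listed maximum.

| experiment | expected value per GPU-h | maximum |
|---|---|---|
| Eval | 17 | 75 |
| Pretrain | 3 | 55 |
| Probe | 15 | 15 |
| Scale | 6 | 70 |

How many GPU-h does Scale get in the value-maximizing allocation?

45

Highest expected value per GPU-h first: Eval 17 > Probe 15 > Scale 6 > Pretrain 3.
Give Eval 75 to hit its cap of 75 — 60 left.
Probe takes 15 to reach its cap of 15 — 45 left.
Scale has room for 70 but only 45 remain, so it gets 45.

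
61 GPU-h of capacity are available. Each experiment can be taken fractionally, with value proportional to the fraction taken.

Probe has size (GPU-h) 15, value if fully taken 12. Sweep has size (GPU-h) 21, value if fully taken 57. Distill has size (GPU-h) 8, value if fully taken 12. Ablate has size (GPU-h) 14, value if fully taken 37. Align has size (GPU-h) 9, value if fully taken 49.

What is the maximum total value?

Best value per unit of size first: Align 49/9≈5.44, Sweep 57/21≈2.71, Ablate 37/14≈2.64, Distill 12/8≈1.5, Probe 12/15≈0.8.
Align: take in full, 9 GPU-h for value 49 ; 52 left.
Sweep: take in full, 21 GPU-h for value 57 ; 31 left.
All 14 GPU-h of Ablate fit (value 37) ; 17 remain.
Distill: take in full, 8 GPU-h for value 12 ; 9 left.
Only 9 GPU-h remain; take 9/15 of Probe for value 12×9/15 = 7.2.
Total value = 162.2.

162.2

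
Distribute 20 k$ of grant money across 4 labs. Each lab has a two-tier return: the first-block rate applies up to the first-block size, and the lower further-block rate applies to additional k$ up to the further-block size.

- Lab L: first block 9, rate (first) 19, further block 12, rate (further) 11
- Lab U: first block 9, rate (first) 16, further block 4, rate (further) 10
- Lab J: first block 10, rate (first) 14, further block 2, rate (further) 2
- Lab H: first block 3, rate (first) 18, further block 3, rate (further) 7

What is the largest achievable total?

Rank every tier by rate: Lab L/tier1 19 > Lab H/tier1 18 > Lab U/tier1 16 > Lab J/tier1 14 > Lab L/tier2 11 > Lab U/tier2 10 > Lab H/tier2 7 > Lab J/tier2 2.
Lab L tier1 at 19: fill all 9 → 11 left.
Lab H/tier1 (18): +3 → 8 left.
Lab U/tier1: +8 of 9 at 16; pool empty.
Total = 19×9 + 18×3 + 16×8 = 353.

353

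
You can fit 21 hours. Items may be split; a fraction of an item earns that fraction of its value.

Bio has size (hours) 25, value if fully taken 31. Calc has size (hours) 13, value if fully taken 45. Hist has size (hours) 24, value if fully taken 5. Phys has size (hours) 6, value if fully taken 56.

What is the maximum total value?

Best value per unit of size first: Phys 56/6≈9.33, Calc 45/13≈3.46, Bio 31/25≈1.24, Hist 5/24≈0.208.
Take all of Phys (6 hours, value 56) — 15 hours left.
Take all of Calc (13 hours, value 45) — 2 hours left.
Only 2 hours remain; take 2/25 of Bio for value 31×2/25 = 2.48.
Total value = 103.48.

103.48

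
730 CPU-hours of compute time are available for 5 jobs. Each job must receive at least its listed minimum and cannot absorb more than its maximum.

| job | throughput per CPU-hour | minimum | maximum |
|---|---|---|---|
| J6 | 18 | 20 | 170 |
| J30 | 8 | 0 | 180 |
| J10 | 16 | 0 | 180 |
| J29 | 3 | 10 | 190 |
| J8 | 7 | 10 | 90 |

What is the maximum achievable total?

8340

Meeting every minimum uses 20+0+0+10+10 = 40 CPU-hours, leaving 690.
Highest throughput per CPU-hour first: J6 18 > J10 16 > J30 8 > J8 7 > J29 3.
Give J6 150 more to hit its cap of 170 → 540 left.
J10: +180 to 180 (cap) → 360 left.
Give J30 180 more to hit its cap of 180 → 180 left.
Give J8 80 more to hit its cap of 90 → 100 left.
J29 has room for 180 more but only 100 remain, so it gets 110.
Total = 18×170 + 8×180 + 16×180 + 3×110 + 7×90 = 8340.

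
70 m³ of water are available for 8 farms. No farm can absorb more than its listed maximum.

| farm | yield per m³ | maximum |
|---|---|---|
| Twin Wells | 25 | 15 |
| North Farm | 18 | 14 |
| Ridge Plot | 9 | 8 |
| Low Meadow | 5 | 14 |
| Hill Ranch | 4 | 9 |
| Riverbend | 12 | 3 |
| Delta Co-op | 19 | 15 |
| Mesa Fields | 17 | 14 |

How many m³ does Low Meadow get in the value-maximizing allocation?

Highest yield per m³ first: Twin Wells 25 > Delta Co-op 19 > North Farm 18 > Mesa Fields 17 > Riverbend 12 > Ridge Plot 9 > Low Meadow 5 > Hill Ranch 4.
Twin Wells takes 15 to reach its cap of 15 → 55 left.
Delta Co-op takes 15 to reach its cap of 15 → 40 left.
North Farm takes 14 to reach its cap of 14 → 26 left.
Give Mesa Fields 14 to hit its cap of 14 → 12 left.
Riverbend: +3 to 3 (cap) → 9 left.
Ridge Plot takes 8 to reach its cap of 8 → 1 left.
Only 1 left; Low Meadow takes them to reach 1.

1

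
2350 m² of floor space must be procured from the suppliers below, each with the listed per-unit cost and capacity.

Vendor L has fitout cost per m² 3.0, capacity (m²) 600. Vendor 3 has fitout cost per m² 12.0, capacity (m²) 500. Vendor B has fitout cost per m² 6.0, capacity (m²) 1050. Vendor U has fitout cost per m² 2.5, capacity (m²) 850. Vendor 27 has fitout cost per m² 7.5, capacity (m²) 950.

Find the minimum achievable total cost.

Fill from the cheapest supplier first.
Vendor U at 2.5: take all 850 m² → 1500 still needed.
Vendor L (3.0): use full 600 → 900 m² to go.
Vendor B at 6.0: take 900 of its 1050 → requirement met.
Vendor 27, Vendor 3: unused.
Cost = 850×2.5 + 600×3.0 + 900×6.0 = 9325.

9325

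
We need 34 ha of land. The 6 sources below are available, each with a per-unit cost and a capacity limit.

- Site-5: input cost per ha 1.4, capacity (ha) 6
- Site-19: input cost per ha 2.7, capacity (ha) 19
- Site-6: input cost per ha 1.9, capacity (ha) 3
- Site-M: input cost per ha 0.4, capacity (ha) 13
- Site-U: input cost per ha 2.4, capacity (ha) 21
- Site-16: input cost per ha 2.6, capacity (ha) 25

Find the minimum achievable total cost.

Fill from the cheapest source first.
Site-M at 0.4: take all 13 ha → 21 still needed.
Site-5 (1.4): use full 6 → 15 ha to go.
Take 3 from Site-6 at 1.9 → need 12 more.
Take 12 from Site-U at 2.4 to finish.
Site-16, Site-19: unused.
Cost = 13×0.4 + 6×1.4 + 3×1.9 + 12×2.4 = 48.1.

48.1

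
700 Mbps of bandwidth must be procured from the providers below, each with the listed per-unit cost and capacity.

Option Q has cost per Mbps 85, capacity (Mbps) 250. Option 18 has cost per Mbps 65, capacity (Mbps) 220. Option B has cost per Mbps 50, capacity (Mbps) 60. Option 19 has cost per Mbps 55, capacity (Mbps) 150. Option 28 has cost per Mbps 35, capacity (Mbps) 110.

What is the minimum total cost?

43000

Cheapest first:
Take 110 from Option 28 at 35 ; need 590 more.
Take 60 from Option B at 50 ; need 530 more.
Option 19 (55): use full 150 ; 380 Mbps to go.
Take 220 from Option 18 at 65 ; need 160 more.
Option Q at 85: take 160 of its 250 ; requirement met.
Cost = 110×35 + 60×50 + 150×55 + 220×65 + 160×85 = 43000.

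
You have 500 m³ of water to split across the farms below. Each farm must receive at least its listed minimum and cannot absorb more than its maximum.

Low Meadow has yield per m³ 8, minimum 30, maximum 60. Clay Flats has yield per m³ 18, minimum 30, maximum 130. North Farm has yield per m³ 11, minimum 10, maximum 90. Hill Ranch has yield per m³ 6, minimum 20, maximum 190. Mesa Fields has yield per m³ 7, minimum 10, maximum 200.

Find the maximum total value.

Meeting every minimum uses 30+30+10+20+10 = 100 m³, leaving 400.
Highest yield per m³ first: Clay Flats 18 > North Farm 11 > Low Meadow 8 > Mesa Fields 7 > Hill Ranch 6.
Give Clay Flats 100 more to hit its cap of 130 — 300 left.
Give North Farm 80 more to hit its cap of 90 — 220 left.
Low Meadow: +30 to 60 (cap) — 190 left.
Mesa Fields takes 190 more to reach its cap of 200 — 0 left.
Total = 8×60 + 18×130 + 11×90 + 6×20 + 7×200 = 5330.

5330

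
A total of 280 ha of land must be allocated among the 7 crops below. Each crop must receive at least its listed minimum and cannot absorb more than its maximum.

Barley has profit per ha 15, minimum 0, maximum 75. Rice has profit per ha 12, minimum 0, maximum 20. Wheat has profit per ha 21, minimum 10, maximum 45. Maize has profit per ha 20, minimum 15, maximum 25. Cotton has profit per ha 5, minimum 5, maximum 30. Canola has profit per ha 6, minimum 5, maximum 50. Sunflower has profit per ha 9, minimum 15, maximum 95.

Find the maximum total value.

3780

Meeting every minimum uses 0+0+10+15+5+5+15 = 50 ha, leaving 230.
Highest profit per ha first: Wheat 21 > Maize 20 > Barley 15 > Rice 12 > Sunflower 9 > Canola 6 > Cotton 5.
Give Wheat 35 more to hit its cap of 45 — 195 left.
Give Maize 10 more to hit its cap of 25 — 185 left.
Barley takes 75 more to reach its cap of 75 — 110 left.
Rice: +20 to 20 (cap) — 90 left.
Sunflower: +80 to 95 (cap) — 10 left.
Canola has room for 45 more but only 10 remain, so it gets 15.
Total = 15×75 + 12×20 + 21×45 + 20×25 + 5×5 + 6×15 + 9×95 = 3780.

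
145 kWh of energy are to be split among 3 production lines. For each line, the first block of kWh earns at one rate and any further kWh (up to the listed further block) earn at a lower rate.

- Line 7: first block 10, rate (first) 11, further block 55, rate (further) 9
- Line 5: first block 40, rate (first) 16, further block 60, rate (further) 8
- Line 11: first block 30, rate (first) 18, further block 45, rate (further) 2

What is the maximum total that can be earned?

1865

Rank every tier by rate: Line 11/T1 18 > Line 5/T1 16 > Line 7/T1 11 > Line 7/T2 9 > Line 5/T2 8 > Line 11/T2 2.
Line 11/T1 (18): +30 ; 115 left.
Line 5 T1 at 16: fill all 40 ; 75 left.
Line 7/T1 (11): +10 ; 65 left.
Fill Line 7 T2 block (55 at 9) ; 10 left.
Line 5 T2 at 8: only 10 left, fill 10.
Total = 18×30 + 16×40 + 11×10 + 9×55 + 8×10 = 1865.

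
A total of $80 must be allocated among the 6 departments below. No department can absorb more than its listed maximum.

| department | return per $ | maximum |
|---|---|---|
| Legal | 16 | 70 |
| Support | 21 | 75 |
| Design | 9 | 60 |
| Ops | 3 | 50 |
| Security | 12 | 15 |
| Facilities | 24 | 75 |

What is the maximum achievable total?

1905

Order the departments by return per $: Facilities 24 > Support 21 > Legal 16 > Security 12 > Design 9 > Ops 3.
Facilities: +75 to 75 (cap) ; 5 left.
Only 5 left; Support takes them to reach 5.
Total = 21×5 + 24×75 = 1905.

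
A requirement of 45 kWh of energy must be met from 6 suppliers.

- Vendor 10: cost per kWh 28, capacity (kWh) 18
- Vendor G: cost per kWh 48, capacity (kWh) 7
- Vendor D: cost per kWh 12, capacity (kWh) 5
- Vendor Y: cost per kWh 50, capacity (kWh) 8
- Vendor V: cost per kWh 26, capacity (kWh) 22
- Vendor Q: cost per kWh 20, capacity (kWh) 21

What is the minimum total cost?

Fill from the cheapest supplier first.
Vendor D (12): use full 5 ; 40 kWh to go.
Vendor Q (20): use full 21 ; 19 kWh to go.
Vendor V (26): take the remaining 19 ; done.
Vendor 10, Vendor G, Vendor Y: unused.
Cost = 5×12 + 21×20 + 19×26 = 974.

974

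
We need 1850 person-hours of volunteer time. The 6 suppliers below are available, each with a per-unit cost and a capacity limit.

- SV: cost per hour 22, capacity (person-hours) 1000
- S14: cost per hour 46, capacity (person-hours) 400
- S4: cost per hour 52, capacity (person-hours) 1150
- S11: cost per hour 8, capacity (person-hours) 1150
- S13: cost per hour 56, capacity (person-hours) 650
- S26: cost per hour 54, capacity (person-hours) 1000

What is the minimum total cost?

Fill from the cheapest supplier first.
S11 (8): use full 1150 → 700 person-hours to go.
SV (22): take the remaining 700 → done.
S14, S4, S26, S13: unused.
Cost = 1150×8 + 700×22 = 24600.

24600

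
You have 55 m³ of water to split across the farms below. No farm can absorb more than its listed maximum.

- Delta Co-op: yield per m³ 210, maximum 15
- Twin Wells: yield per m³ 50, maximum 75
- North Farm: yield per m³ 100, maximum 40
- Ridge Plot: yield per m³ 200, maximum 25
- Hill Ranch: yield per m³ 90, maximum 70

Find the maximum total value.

Highest yield per m³ first: Delta Co-op 210 > Ridge Plot 200 > North Farm 100 > Hill Ranch 90 > Twin Wells 50.
Delta Co-op takes 15 to reach its cap of 15 — 40 left.
Ridge Plot: +25 to 25 (cap) — 15 left.
North Farm: +15 (room for 40) → 15. Pool exhausted.
Total = 210×15 + 100×15 + 200×25 = 9650.

9650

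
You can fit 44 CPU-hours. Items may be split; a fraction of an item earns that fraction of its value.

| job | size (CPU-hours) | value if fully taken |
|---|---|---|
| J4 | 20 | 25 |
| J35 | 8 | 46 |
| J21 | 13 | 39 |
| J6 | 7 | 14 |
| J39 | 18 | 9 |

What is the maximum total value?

Best value per unit of size first: J35 46/8≈5.75, J21 39/13≈3, J6 14/7≈2, J4 25/20≈1.25, J39 9/18≈0.5.
J35: take in full, 8 CPU-hours for value 46 → 36 left.
Take all of J21 (13 CPU-hours, value 39) → 23 CPU-hours left.
All 7 CPU-hours of J6 fit (value 14) → 16 remain.
Only 16 CPU-hours remain; take 16/20 of J4 for value 25×16/20 = 20.
Total value = 119.

119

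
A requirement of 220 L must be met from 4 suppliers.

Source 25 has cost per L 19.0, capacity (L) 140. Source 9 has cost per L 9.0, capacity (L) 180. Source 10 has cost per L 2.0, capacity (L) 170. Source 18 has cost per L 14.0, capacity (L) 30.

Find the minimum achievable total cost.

790

Use suppliers in increasing cost order.
Take 170 from Source 10 at 2.0 — need 50 more.
Take 50 from Source 9 at 9.0 to finish.
Source 18, Source 25: unused.
Cost = 170×2.0 + 50×9.0 = 790.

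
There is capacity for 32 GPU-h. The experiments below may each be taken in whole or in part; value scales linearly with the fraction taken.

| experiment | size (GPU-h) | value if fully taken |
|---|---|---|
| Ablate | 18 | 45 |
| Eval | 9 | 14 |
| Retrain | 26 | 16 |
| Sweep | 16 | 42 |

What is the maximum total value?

Rank by value-to-size ratio: Sweep 42/16≈2.62, Ablate 45/18≈2.5, Eval 14/9≈1.56, Retrain 16/26≈0.615.
Sweep: take in full, 16 GPU-h for value 42 ; 16 left.
Fill the last 16 GPU-h with part of Ablate: 16/18 of it earns 40.
Total value = 82.

82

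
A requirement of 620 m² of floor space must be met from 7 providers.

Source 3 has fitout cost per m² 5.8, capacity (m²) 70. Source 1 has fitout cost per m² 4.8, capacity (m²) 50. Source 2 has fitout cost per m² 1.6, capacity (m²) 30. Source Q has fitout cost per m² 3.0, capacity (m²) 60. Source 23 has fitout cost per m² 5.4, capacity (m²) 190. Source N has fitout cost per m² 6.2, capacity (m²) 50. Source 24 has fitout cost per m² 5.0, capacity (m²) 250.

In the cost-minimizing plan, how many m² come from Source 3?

Use providers in increasing cost order.
Source 2 at 1.6: take all 30 m² — 590 still needed.
Source Q at 3.0: take all 60 m² — 530 still needed.
Take 50 from Source 1 at 4.8 — need 480 more.
Take 250 from Source 24 at 5.0 — need 230 more.
Source 23 (5.4): use full 190 — 40 m² to go.
Take 40 from Source 3 at 5.8 to finish.
Source N: unused.

40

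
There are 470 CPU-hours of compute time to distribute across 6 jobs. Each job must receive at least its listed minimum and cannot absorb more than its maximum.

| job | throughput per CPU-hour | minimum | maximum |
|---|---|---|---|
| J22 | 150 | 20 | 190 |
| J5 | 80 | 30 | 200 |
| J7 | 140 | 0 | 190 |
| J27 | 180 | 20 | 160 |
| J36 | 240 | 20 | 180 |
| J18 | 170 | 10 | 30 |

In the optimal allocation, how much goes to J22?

Meeting every minimum uses 20+30+0+20+20+10 = 100 CPU-hours, leaving 370.
Order the jobs by throughput per CPU-hour: J36 240 > J27 180 > J18 170 > J22 150 > J7 140 > J5 80.
J36 takes 160 more to reach its cap of 180 — 210 left.
J27: +140 to 160 (cap) — 70 left.
Give J18 20 more to hit its cap of 30 — 50 left.
Only 50 left; J22 takes them to reach 70.

70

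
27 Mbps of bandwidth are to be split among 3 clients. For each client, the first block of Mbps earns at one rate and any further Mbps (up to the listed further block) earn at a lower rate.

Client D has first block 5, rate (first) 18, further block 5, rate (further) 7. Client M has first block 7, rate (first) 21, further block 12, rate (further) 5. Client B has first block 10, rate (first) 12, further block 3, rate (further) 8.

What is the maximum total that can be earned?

395

Rank every tier by rate: Client M/tier1 21 > Client D/tier1 18 > Client B/tier1 12 > Client B/tier2 8 > Client D/tier2 7 > Client M/tier2 5.
Fill Client M tier1 block (7 at 21) — 20 left.
Fill Client D tier1 block (5 at 18) — 15 left.
Client B tier1 at 12: fill all 10 — 5 left.
Client B tier2 at 8: fill all 3 — 2 left.
2 remain; put them into Client D tier2 at 7.
Total = 21×7 + 18×5 + 12×10 + 8×3 + 7×2 = 395.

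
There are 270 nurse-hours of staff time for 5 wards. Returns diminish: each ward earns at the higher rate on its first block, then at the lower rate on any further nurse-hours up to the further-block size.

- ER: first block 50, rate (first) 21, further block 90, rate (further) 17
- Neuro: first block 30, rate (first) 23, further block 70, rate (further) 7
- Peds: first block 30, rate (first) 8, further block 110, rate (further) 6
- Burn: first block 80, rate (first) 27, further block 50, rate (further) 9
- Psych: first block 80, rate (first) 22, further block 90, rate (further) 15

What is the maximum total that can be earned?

6170

Order all 10 blocks by rate: Burn/T1 27 > Neuro/T1 23 > Psych/T1 22 > ER/T1 21 > ER/T2 17 > Psych/T2 15 > Burn/T2 9 > Peds/T1 8 > Neuro/T2 7 > Peds/T2 6.
Burn T1 at 27: fill all 80 → 190 left.
Neuro/T1 (23): +30 → 160 left.
Fill Psych T1 block (80 at 22) → 80 left.
Fill ER T1 block (50 at 21) → 30 left.
30 remain; put them into ER T2 at 17.
Total = 27×80 + 23×30 + 22×80 + 21×50 + 17×30 = 6170.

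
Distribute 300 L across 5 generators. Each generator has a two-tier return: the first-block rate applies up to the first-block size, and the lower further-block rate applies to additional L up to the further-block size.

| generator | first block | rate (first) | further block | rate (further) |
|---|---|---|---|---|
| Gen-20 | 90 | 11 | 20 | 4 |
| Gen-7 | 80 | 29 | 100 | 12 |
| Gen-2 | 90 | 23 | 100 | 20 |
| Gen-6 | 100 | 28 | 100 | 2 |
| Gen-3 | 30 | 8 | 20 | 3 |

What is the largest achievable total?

7790

Order all 10 blocks by rate: Gen-7/tier1 29 > Gen-6/tier1 28 > Gen-2/tier1 23 > Gen-2/tier2 20 > Gen-7/tier2 12 > Gen-20/tier1 11 > Gen-3/tier1 8 > Gen-20/tier2 4 > Gen-3/tier2 3 > Gen-6/tier2 2.
Gen-7/tier1 (29): +80 ; 220 left.
Gen-6/tier1 (28): +100 ; 120 left.
Gen-2 tier1 at 23: fill all 90 ; 30 left.
Gen-2 tier2 at 20: only 30 left, fill 30.
Total = 29×80 + 28×100 + 23×90 + 20×30 = 7790.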